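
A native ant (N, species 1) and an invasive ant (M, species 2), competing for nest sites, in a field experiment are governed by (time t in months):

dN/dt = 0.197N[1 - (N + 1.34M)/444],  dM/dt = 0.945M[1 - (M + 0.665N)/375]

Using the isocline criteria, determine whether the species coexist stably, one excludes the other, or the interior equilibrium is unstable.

Compare the nullcline intercepts: K1/α12 = 444/1.34 = 331 < K2 = 375; K2/α21 = 375/0.665 = 564 > K1 = 444.
Since the inequalities point opposite ways, species 2 can invade but species 1 cannot.

species 2 excludes species 1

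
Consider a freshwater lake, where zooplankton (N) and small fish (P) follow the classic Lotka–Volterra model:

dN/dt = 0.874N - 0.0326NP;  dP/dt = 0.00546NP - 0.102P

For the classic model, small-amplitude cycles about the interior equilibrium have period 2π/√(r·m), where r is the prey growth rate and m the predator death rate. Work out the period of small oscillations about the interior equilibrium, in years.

Here r = 0.874 and m = 0.102, so r·m = 0.0891.
ω = √0.0891 = 0.299 per year, hence T = 2π/ω ≈ 21 years.

T ≈ 21 years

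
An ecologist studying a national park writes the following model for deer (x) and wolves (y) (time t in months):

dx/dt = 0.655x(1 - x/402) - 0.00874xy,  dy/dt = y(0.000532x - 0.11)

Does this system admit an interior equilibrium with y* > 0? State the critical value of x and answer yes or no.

Threshold x = 207; K > 207, so yes, the predator persists.

The predator equation gives dy/dt > 0 only when x > 0.11/0.000532 = 207.
Without the predator, x → K = 402. Since 402 > 207, the predator can invade and persist.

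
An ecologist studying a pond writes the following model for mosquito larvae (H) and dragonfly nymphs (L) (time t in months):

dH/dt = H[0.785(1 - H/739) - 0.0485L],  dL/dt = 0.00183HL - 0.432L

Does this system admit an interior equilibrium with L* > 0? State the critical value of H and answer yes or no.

Threshold H = 236; K > 236, so yes, the predator persists.

The predator equation gives dL/dt > 0 only when H > 0.432/0.00183 = 236.
Without the predator, H → K = 739. Since 739 > 236, the predator can invade and persist.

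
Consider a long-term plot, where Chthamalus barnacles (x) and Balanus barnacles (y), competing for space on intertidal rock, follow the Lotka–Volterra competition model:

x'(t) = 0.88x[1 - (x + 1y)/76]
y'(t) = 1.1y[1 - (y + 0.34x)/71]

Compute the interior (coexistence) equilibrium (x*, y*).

Setting both brackets to zero gives the nullclines x + 1y = 76 and 0.34x + y = 71.
Substituting y = 71 - 0.34x into the first: x(1 - 1·0.34) = 76 - 1·71.
So x* = 5/0.66 = 7.58, and then y* = 71 - 0.34·7.58 = 68.4.

x* ≈ 7.58, y* ≈ 68.4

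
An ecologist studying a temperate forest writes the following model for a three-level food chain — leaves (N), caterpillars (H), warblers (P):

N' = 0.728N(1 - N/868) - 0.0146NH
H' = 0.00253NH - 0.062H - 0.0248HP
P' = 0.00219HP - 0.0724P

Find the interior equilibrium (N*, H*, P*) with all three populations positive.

N* ≈ 293, H* ≈ 33.1, P* ≈ 27.3

From dP/dt = 0: 0.00219H* = 0.0724, so H* = 33.1.
From dN/dt = 0: 0.728(1 - N*/868) = 0.0146·33.1, giving N* = 868·(1 - 0.663) = 293.
From dH/dt = 0: 0.00253·293 - 0.062 = 0.0248P*, so P* = 0.678/0.0248 = 27.3.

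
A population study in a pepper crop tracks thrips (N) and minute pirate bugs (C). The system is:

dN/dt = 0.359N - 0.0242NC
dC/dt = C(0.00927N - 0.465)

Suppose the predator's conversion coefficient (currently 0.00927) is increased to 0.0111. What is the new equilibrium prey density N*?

N* ≈ 41.9

At the interior fixed point, setting dC/dt = 0 with C > 0 fixes N* = (predator death rate)/(NC coefficient) — independent of the other coefficients.
With the change, N* = 0.465/0.0111 = 41.9; it falls from 50.2.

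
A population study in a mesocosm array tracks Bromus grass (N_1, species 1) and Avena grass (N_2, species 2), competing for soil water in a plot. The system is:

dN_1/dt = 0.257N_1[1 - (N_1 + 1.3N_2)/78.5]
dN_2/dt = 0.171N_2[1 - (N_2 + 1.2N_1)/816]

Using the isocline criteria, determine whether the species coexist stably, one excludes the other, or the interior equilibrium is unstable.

Compare the nullcline intercepts: K1/α12 = 78.5/1.3 = 60.4 < K2 = 816; K2/α21 = 816/1.2 = 680 > K1 = 78.5.
Since the inequalities point opposite ways, species 2 can invade but species 1 cannot.

species 2 excludes species 1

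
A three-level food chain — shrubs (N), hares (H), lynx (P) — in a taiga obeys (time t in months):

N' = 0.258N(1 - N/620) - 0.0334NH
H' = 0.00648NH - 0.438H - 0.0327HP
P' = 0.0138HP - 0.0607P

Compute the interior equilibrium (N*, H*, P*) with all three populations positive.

From dP/dt = 0: 0.0138H* = 0.0607, so H* = 4.4.
From dN/dt = 0: 0.258(1 - N*/620) = 0.0334·4.4, giving N* = 620·(1 - 0.569) = 267.
From dH/dt = 0: 0.00648·267 - 0.438 = 0.0327P*, so P* = 1.29/0.0327 = 39.5.

N* ≈ 267, H* ≈ 4.4, P* ≈ 39.5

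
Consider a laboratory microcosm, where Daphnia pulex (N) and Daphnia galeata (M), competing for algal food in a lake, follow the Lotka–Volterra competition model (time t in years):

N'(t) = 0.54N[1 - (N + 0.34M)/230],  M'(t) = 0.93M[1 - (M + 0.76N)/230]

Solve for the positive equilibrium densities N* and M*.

Setting both brackets to zero gives the nullclines N + 0.34M = 230 and 0.76N + M = 230.
Substituting M = 230 - 0.76N into the first: N(1 - 0.34·0.76) = 230 - 0.34·230.
So N* = 152/0.742 = 205, and then M* = 230 - 0.76·205 = 74.4.

N* ≈ 205, M* ≈ 74.4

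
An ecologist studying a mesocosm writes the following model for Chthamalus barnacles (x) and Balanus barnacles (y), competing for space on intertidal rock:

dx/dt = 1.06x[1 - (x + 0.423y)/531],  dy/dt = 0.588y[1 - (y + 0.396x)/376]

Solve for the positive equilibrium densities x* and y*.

Setting both brackets to zero gives the nullclines x + 0.423y = 531 and 0.396x + y = 376.
Substituting y = 376 - 0.396x into the first: x(1 - 0.423·0.396) = 531 - 0.423·376.
So x* = 372/0.832 = 447, and then y* = 376 - 0.396·447 = 199.

x* ≈ 447, y* ≈ 199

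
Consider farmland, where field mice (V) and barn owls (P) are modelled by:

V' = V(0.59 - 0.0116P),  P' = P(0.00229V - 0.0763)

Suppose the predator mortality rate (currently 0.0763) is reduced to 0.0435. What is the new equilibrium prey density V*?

At the interior fixed point, setting dP/dt = 0 with P > 0 fixes V* = (predator death rate)/(VP coefficient) — independent of the other coefficients.
With the change, V* = 0.0435/0.00229 = 19; it falls from 33.3.

V* ≈ 19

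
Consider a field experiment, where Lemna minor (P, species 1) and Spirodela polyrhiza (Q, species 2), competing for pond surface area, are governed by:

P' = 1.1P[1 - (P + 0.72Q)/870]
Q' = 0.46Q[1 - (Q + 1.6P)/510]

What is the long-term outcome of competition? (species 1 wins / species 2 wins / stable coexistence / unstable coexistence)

Compare the nullcline intercepts: K1/α12 = 870/0.72 = 1210 > K2 = 510; K2/α21 = 510/1.6 = 319 < K1 = 870.
Since the inequalities point opposite ways, species 1 can invade but species 2 cannot.

species 1 excludes species 2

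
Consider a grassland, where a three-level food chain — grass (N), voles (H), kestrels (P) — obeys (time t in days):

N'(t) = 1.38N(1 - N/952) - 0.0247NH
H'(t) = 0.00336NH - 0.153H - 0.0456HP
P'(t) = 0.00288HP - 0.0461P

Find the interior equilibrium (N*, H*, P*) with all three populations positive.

N* ≈ 679, H* ≈ 16, P* ≈ 46.7

From dP/dt = 0: 0.00288H* = 0.0461, so H* = 16.
From dN/dt = 0: 1.38(1 - N*/952) = 0.0247·16, giving N* = 952·(1 - 0.287) = 679.
From dH/dt = 0: 0.00336·679 - 0.153 = 0.0456P*, so P* = 2.13/0.0456 = 46.7.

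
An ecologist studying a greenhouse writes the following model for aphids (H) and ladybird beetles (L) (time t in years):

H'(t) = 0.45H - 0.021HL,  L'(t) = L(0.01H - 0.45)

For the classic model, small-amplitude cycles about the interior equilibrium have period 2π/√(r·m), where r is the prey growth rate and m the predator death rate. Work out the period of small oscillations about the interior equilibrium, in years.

Here r = 0.45 and m = 0.45, so r·m = 0.203.
ω = √0.203 = 0.45 per year, hence T = 2π/ω ≈ 14 years.

T ≈ 14 years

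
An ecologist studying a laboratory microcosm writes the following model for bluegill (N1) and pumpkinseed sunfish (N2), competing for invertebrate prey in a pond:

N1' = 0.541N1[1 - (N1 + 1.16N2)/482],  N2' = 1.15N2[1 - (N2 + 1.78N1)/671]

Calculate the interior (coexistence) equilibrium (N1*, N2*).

N1* ≈ 278, N2* ≈ 176

Setting both brackets to zero gives the nullclines N1 + 1.16N2 = 482 and 1.78N1 + N2 = 671.
Substituting N2 = 671 - 1.78N1 into the first: N1(1 - 1.16·1.78) = 482 - 1.16·671.
So N1* = -296/-1.06 = 278, and then N2* = 671 - 1.78·278 = 176.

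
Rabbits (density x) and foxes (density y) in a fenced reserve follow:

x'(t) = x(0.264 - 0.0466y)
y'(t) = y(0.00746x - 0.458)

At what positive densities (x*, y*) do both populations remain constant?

Set dy/dt = 0 with y > 0: 0.00746x - 0.458 = 0, so x* = 0.458/0.00746 = 61.4.
Set dx/dt = 0 with x > 0: 0.264 - 0.0466y = 0, so y* = 0.264/0.0466 = 5.67.

x* ≈ 61.4, y* ≈ 5.67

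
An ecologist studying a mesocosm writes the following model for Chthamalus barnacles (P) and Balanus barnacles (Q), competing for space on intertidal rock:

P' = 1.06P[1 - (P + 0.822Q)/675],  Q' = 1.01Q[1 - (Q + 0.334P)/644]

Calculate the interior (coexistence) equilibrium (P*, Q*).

Setting both brackets to zero gives the nullclines P + 0.822Q = 675 and 0.334P + Q = 644.
Substituting Q = 644 - 0.334P into the first: P(1 - 0.822·0.334) = 675 - 0.822·644.
So P* = 146/0.725 = 201, and then Q* = 644 - 0.334·201 = 577.

P* ≈ 201, Q* ≈ 577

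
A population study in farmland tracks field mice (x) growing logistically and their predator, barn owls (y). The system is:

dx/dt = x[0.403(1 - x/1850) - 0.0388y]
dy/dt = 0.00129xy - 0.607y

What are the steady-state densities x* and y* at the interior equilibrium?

From dy/dt = 0 with y > 0: 0.00129x* = 0.607, so x* = 471.
Substitute into dx/dt = 0: 0.403(1 - 471/1850) = 0.0388y*.
The bracket is 0.746, giving y* = 0.3/0.0388 = 7.74.

x* ≈ 471, y* ≈ 7.74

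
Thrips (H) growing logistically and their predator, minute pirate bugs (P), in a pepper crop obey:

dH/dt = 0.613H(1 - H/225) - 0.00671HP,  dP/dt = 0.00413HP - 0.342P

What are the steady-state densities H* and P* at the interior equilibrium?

H* ≈ 82.8, P* ≈ 57.7

From dP/dt = 0 with P > 0: 0.00413H* = 0.342, so H* = 82.8.
Substitute into dH/dt = 0: 0.613(1 - 82.8/225) = 0.00671P*.
The bracket is 0.632, giving P* = 0.387/0.00671 = 57.7.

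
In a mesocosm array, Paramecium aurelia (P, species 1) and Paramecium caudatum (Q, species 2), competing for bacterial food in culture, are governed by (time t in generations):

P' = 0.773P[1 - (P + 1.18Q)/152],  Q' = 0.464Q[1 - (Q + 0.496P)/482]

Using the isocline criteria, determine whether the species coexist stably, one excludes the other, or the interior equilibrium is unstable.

species 2 excludes species 1

Compare the nullcline intercepts: K1/α12 = 152/1.18 = 129 < K2 = 482; K2/α21 = 482/0.496 = 972 > K1 = 152.
Since the inequalities point opposite ways, species 2 can invade but species 1 cannot.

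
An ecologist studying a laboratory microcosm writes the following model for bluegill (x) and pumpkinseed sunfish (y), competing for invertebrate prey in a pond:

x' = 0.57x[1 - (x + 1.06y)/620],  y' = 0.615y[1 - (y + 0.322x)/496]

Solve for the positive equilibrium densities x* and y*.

x* ≈ 143, y* ≈ 450

Setting both brackets to zero gives the nullclines x + 1.06y = 620 and 0.322x + y = 496.
Substituting y = 496 - 0.322x into the first: x(1 - 1.06·0.322) = 620 - 1.06·496.
So x* = 94.2/0.659 = 143, and then y* = 496 - 0.322·143 = 450.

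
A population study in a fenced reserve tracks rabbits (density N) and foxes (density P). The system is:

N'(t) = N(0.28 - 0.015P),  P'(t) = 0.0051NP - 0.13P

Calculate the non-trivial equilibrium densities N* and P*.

N* ≈ 25.5, P* ≈ 18.7

Set dP/dt = 0 with P > 0: 0.0051N - 0.13 = 0, so N* = 0.13/0.0051 = 25.5.
Set dN/dt = 0 with N > 0: 0.28 - 0.015P = 0, so P* = 0.28/0.015 = 18.7.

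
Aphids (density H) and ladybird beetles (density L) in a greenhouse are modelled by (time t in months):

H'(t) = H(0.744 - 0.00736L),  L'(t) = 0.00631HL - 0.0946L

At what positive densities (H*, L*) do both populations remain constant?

Set dL/dt = 0 with L > 0: 0.00631H - 0.0946 = 0, so H* = 0.0946/0.00631 = 15.
Set dH/dt = 0 with H > 0: 0.744 - 0.00736L = 0, so L* = 0.744/0.00736 = 101.

H* ≈ 15, L* ≈ 101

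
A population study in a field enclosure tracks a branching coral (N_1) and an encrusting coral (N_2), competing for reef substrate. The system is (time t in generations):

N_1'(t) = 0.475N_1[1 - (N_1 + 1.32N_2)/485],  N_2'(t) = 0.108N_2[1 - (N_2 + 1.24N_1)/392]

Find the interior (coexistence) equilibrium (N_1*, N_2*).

N_1* ≈ 50.9, N_2* ≈ 329

Setting both brackets to zero gives the nullclines N_1 + 1.32N_2 = 485 and 1.24N_1 + N_2 = 392.
Substituting N_2 = 392 - 1.24N_1 into the first: N_1(1 - 1.32·1.24) = 485 - 1.32·392.
So N_1* = -32.4/-0.637 = 50.9, and then N_2* = 392 - 1.24·50.9 = 329.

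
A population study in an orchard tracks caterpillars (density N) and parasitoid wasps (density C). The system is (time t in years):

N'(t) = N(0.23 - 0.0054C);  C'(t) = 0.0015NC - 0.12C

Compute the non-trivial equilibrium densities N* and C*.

Set dC/dt = 0 with C > 0: 0.0015N - 0.12 = 0, so N* = 0.12/0.0015 = 80.
Set dN/dt = 0 with N > 0: 0.23 - 0.0054C = 0, so C* = 0.23/0.0054 = 42.6.

N* ≈ 80, C* ≈ 42.6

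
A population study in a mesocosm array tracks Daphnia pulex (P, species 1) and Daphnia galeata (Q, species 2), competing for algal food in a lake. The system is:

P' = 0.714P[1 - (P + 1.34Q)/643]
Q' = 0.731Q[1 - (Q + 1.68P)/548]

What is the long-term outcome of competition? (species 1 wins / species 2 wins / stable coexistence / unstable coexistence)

unstable coexistence (outcome depends on initial conditions)

Compare the nullcline intercepts: K1/α12 = 643/1.34 = 480 < K2 = 548; K2/α21 = 548/1.68 = 326 < K1 = 643.
Since both are reversed, neither can invade when rare; the interior point is a saddle.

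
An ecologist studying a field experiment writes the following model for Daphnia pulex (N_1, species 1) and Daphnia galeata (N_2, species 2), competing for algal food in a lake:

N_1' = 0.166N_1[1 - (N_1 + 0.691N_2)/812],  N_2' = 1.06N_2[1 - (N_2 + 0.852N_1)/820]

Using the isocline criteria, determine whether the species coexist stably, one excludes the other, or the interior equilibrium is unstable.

Compare the nullcline intercepts: K1/α12 = 812/0.691 = 1180 > K2 = 820; K2/α21 = 820/0.852 = 962 > K1 = 812.
Since both inequalities hold, each species can invade when rare, so the interior equilibrium is stable.

stable coexistence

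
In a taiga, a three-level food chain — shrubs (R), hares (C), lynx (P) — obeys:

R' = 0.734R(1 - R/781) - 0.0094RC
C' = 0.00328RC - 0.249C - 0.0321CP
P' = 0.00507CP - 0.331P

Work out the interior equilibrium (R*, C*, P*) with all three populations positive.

From dP/dt = 0: 0.00507C* = 0.331, so C* = 65.3.
From dR/dt = 0: 0.734(1 - R*/781) = 0.0094·65.3, giving R* = 781·(1 - 0.836) = 128.
From dC/dt = 0: 0.00328·128 - 0.249 = 0.0321P*, so P* = 0.171/0.0321 = 5.32.

R* ≈ 128, C* ≈ 65.3, P* ≈ 5.32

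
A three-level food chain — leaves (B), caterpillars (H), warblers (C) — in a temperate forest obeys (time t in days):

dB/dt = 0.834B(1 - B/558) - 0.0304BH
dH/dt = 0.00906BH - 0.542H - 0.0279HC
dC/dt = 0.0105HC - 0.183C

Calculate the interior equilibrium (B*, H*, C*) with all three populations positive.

From dC/dt = 0: 0.0105H* = 0.183, so H* = 17.4.
From dB/dt = 0: 0.834(1 - B*/558) = 0.0304·17.4, giving B* = 558·(1 - 0.635) = 204.
From dH/dt = 0: 0.00906·204 - 0.542 = 0.0279C*, so C* = 1.3/0.0279 = 46.7.

B* ≈ 204, H* ≈ 17.4, C* ≈ 46.7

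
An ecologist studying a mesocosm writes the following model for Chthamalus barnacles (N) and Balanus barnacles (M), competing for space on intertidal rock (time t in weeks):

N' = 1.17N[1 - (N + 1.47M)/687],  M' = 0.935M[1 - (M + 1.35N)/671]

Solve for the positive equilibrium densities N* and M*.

Setting both brackets to zero gives the nullclines N + 1.47M = 687 and 1.35N + M = 671.
Substituting M = 671 - 1.35N into the first: N(1 - 1.47·1.35) = 687 - 1.47·671.
So N* = -299/-0.985 = 304, and then M* = 671 - 1.35·304 = 260.

N* ≈ 304, M* ≈ 260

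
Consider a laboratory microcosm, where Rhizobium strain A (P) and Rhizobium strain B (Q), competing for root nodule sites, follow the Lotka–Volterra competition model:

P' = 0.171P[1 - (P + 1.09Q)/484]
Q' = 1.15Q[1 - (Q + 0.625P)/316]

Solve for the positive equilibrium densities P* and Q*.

Setting both brackets to zero gives the nullclines P + 1.09Q = 484 and 0.625P + Q = 316.
Substituting Q = 316 - 0.625P into the first: P(1 - 1.09·0.625) = 484 - 1.09·316.
So P* = 140/0.319 = 438, and then Q* = 316 - 0.625·438 = 42.4.

P* ≈ 438, Q* ≈ 42.4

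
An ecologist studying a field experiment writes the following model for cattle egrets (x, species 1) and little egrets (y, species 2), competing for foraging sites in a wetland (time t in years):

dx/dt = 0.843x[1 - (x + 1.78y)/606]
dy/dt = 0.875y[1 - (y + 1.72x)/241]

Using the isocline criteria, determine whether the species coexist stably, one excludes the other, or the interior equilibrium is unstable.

species 1 excludes species 2

Compare the nullcline intercepts: K1/α12 = 606/1.78 = 340 > K2 = 241; K2/α21 = 241/1.72 = 140 < K1 = 606.
Since the inequalities point opposite ways, species 1 can invade but species 2 cannot.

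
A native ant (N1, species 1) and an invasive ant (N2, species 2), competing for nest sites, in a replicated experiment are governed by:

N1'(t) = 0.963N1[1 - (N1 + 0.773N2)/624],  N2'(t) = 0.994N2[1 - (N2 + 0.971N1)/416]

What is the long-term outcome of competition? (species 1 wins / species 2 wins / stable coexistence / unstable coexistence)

Compare the nullcline intercepts: K1/α12 = 624/0.773 = 807 > K2 = 416; K2/α21 = 416/0.971 = 428 < K1 = 624.
Since the inequalities point opposite ways, species 1 can invade but species 2 cannot.

species 1 excludes species 2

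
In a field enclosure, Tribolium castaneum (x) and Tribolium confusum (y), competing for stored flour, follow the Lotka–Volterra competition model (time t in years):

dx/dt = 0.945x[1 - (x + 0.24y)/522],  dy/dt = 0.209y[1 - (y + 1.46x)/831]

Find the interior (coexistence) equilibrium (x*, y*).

Setting both brackets to zero gives the nullclines x + 0.24y = 522 and 1.46x + y = 831.
Substituting y = 831 - 1.46x into the first: x(1 - 0.24·1.46) = 522 - 0.24·831.
So x* = 323/0.65 = 497, and then y* = 831 - 1.46·497 = 106.

x* ≈ 497, y* ≈ 106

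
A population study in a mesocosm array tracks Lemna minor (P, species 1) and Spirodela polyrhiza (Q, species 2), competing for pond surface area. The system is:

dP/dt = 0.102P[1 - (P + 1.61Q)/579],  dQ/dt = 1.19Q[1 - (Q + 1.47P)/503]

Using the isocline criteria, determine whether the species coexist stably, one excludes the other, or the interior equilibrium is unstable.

unstable coexistence (outcome depends on initial conditions)

Compare the nullcline intercepts: K1/α12 = 579/1.61 = 360 < K2 = 503; K2/α21 = 503/1.47 = 342 < K1 = 579.
Since both are reversed, neither can invade when rare; the interior point is a saddle.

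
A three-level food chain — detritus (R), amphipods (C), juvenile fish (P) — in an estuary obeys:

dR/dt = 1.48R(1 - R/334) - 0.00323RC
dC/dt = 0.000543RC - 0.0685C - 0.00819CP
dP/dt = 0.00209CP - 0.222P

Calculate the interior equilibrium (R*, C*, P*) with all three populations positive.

R* ≈ 257, C* ≈ 106, P* ≈ 8.65

From dP/dt = 0: 0.00209C* = 0.222, so C* = 106.
From dR/dt = 0: 1.48(1 - R*/334) = 0.00323·106, giving R* = 334·(1 - 0.232) = 257.
From dC/dt = 0: 0.000543·257 - 0.0685 = 0.00819P*, so P* = 0.0708/0.00819 = 8.65.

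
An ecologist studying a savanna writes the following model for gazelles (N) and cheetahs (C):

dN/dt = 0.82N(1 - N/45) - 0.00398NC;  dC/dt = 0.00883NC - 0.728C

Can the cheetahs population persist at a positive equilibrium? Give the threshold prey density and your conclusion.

The predator equation gives dC/dt > 0 only when N > 0.728/0.00883 = 82.4.
Without the predator, N → K = 45. Since 45 < 82.4, the predator cannot invade.

Threshold N = 82.4; K < 82.4, so no, the predator goes extinct.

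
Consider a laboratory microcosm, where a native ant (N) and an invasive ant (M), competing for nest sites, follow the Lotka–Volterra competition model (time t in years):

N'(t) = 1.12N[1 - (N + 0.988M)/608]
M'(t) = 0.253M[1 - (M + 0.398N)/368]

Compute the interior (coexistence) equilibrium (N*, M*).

N* ≈ 403, M* ≈ 208

Setting both brackets to zero gives the nullclines N + 0.988M = 608 and 0.398N + M = 368.
Substituting M = 368 - 0.398N into the first: N(1 - 0.988·0.398) = 608 - 0.988·368.
So N* = 244/0.607 = 403, and then M* = 368 - 0.398·403 = 208.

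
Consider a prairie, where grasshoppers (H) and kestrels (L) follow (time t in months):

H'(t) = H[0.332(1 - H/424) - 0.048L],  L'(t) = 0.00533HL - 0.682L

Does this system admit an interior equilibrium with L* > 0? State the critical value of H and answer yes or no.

The predator equation gives dL/dt > 0 only when H > 0.682/0.00533 = 128.
Without the predator, H → K = 424. Since 424 > 128, the predator can invade and persist.

Threshold H = 128; K > 128, so yes, the predator persists.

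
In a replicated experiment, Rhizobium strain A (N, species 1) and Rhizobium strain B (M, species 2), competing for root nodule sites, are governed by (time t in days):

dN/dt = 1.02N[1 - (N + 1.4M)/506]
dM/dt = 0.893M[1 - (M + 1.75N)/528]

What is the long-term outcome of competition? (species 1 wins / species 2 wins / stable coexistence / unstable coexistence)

unstable coexistence (outcome depends on initial conditions)

Compare the nullcline intercepts: K1/α12 = 506/1.4 = 361 < K2 = 528; K2/α21 = 528/1.75 = 302 < K1 = 506.
Since both are reversed, neither can invade when rare; the interior point is a saddle.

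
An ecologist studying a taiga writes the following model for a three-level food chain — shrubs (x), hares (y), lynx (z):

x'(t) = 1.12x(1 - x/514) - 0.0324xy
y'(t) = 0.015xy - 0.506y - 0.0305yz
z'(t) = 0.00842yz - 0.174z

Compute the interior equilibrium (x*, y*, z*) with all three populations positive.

From dz/dt = 0: 0.00842y* = 0.174, so y* = 20.7.
From dx/dt = 0: 1.12(1 - x*/514) = 0.0324·20.7, giving x* = 514·(1 - 0.598) = 207.
From dy/dt = 0: 0.015·207 - 0.506 = 0.0305z*, so z* = 2.59/0.0305 = 85.1.

x* ≈ 207, y* ≈ 20.7, z* ≈ 85.1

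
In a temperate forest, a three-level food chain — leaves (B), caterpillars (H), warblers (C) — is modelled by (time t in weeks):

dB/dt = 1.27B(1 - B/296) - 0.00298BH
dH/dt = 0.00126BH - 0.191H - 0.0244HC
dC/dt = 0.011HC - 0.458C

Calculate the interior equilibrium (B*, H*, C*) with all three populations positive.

From dC/dt = 0: 0.011H* = 0.458, so H* = 41.6.
From dB/dt = 0: 1.27(1 - B*/296) = 0.00298·41.6, giving B* = 296·(1 - 0.0977) = 267.
From dH/dt = 0: 0.00126·267 - 0.191 = 0.0244C*, so C* = 0.146/0.0244 = 5.96.

B* ≈ 267, H* ≈ 41.6, C* ≈ 5.96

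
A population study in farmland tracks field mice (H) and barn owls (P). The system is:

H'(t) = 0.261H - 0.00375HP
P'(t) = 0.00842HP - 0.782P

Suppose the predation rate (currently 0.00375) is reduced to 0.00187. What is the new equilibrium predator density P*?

At the interior fixed point, setting dH/dt = 0 with H > 0 fixes P* = (prey growth rate)/(HP coefficient) — independent of the other coefficients.
With the change, P* = 0.261/0.00187 = 140; it rises from 69.6.

P* ≈ 140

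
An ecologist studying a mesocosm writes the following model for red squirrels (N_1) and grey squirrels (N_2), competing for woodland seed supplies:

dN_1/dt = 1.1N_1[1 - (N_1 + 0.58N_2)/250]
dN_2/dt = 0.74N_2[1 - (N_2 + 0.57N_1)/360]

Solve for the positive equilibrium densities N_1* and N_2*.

Setting both brackets to zero gives the nullclines N_1 + 0.58N_2 = 250 and 0.57N_1 + N_2 = 360.
Substituting N_2 = 360 - 0.57N_1 into the first: N_1(1 - 0.58·0.57) = 250 - 0.58·360.
So N_1* = 41.2/0.669 = 61.5, and then N_2* = 360 - 0.57·61.5 = 325.

N_1* ≈ 61.5, N_2* ≈ 325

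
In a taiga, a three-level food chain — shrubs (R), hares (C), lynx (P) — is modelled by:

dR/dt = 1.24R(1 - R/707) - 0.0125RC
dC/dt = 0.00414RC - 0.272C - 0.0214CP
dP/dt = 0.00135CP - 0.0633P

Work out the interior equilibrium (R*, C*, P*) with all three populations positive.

From dP/dt = 0: 0.00135C* = 0.0633, so C* = 46.9.
From dR/dt = 0: 1.24(1 - R*/707) = 0.0125·46.9, giving R* = 707·(1 - 0.473) = 373.
From dC/dt = 0: 0.00414·373 - 0.272 = 0.0214P*, so P* = 1.27/0.0214 = 59.4.

R* ≈ 373, C* ≈ 46.9, P* ≈ 59.4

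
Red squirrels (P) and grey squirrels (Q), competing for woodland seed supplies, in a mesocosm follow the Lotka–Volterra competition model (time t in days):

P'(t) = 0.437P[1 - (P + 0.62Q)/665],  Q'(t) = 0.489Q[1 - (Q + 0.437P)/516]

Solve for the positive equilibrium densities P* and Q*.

P* ≈ 473, Q* ≈ 309

Setting both brackets to zero gives the nullclines P + 0.62Q = 665 and 0.437P + Q = 516.
Substituting Q = 516 - 0.437P into the first: P(1 - 0.62·0.437) = 665 - 0.62·516.
So P* = 345/0.729 = 473, and then Q* = 516 - 0.437·473 = 309.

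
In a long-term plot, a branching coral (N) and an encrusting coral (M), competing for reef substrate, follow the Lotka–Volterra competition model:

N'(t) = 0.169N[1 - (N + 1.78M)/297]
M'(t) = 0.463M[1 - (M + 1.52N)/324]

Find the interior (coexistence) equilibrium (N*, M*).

N* ≈ 164, M* ≈ 74.7

Setting both brackets to zero gives the nullclines N + 1.78M = 297 and 1.52N + M = 324.
Substituting M = 324 - 1.52N into the first: N(1 - 1.78·1.52) = 297 - 1.78·324.
So N* = -280/-1.71 = 164, and then M* = 324 - 1.52·164 = 74.7.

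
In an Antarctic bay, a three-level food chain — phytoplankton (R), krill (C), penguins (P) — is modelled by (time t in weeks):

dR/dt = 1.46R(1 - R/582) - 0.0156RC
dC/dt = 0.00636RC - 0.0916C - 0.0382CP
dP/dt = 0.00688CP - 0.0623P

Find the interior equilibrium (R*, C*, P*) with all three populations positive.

From dP/dt = 0: 0.00688C* = 0.0623, so C* = 9.06.
From dR/dt = 0: 1.46(1 - R*/582) = 0.0156·9.06, giving R* = 582·(1 - 0.0968) = 526.
From dC/dt = 0: 0.00636·526 - 0.0916 = 0.0382P*, so P* = 3.25/0.0382 = 85.1.

R* ≈ 526, C* ≈ 9.06, P* ≈ 85.1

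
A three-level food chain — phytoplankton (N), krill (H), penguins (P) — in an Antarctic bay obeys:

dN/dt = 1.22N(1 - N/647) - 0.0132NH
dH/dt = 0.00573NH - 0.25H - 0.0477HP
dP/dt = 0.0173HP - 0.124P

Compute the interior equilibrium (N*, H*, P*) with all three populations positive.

From dP/dt = 0: 0.0173H* = 0.124, so H* = 7.17.
From dN/dt = 0: 1.22(1 - N*/647) = 0.0132·7.17, giving N* = 647·(1 - 0.0776) = 597.
From dH/dt = 0: 0.00573·597 - 0.25 = 0.0477P*, so P* = 3.17/0.0477 = 66.5.

N* ≈ 597, H* ≈ 7.17, P* ≈ 66.5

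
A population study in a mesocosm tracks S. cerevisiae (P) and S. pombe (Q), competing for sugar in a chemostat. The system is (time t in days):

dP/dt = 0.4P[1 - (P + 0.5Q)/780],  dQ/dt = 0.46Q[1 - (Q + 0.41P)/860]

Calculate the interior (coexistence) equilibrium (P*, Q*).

Setting both brackets to zero gives the nullclines P + 0.5Q = 780 and 0.41P + Q = 860.
Substituting Q = 860 - 0.41P into the first: P(1 - 0.5·0.41) = 780 - 0.5·860.
So P* = 350/0.795 = 440, and then Q* = 860 - 0.41·440 = 679.

P* ≈ 440, Q* ≈ 679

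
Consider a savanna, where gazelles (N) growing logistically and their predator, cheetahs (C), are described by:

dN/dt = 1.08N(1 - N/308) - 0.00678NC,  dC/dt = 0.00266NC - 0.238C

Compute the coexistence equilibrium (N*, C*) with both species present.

N* ≈ 89.5, C* ≈ 113

From dC/dt = 0 with C > 0: 0.00266N* = 0.238, so N* = 89.5.
Substitute into dN/dt = 0: 1.08(1 - 89.5/308) = 0.00678C*.
The bracket is 0.71, giving C* = 0.766/0.00678 = 113.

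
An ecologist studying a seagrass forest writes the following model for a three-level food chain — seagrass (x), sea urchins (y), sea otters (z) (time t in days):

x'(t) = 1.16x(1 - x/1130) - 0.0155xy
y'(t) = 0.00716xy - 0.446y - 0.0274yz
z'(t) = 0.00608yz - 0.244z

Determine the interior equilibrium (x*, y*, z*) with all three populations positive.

From dz/dt = 0: 0.00608y* = 0.244, so y* = 40.1.
From dx/dt = 0: 1.16(1 - x*/1130) = 0.0155·40.1, giving x* = 1130·(1 - 0.536) = 524.
From dy/dt = 0: 0.00716·524 - 0.446 = 0.0274z*, so z* = 3.31/0.0274 = 121.

x* ≈ 524, y* ≈ 40.1, z* ≈ 121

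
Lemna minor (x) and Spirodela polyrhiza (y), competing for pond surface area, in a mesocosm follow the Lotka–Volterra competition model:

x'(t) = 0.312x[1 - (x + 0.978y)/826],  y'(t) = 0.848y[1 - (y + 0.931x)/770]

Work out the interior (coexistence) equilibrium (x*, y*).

Setting both brackets to zero gives the nullclines x + 0.978y = 826 and 0.931x + y = 770.
Substituting y = 770 - 0.931x into the first: x(1 - 0.978·0.931) = 826 - 0.978·770.
So x* = 72.9/0.0895 = 815, and then y* = 770 - 0.931·815 = 11.1.

x* ≈ 815, y* ≈ 11.1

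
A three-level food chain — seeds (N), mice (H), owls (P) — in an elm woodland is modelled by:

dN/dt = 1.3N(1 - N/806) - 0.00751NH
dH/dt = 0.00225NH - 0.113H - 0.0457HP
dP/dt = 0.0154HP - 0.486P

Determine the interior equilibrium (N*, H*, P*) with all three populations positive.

From dP/dt = 0: 0.0154H* = 0.486, so H* = 31.6.
From dN/dt = 0: 1.3(1 - N*/806) = 0.00751·31.6, giving N* = 806·(1 - 0.182) = 659.
From dH/dt = 0: 0.00225·659 - 0.113 = 0.0457P*, so P* = 1.37/0.0457 = 30.

N* ≈ 659, H* ≈ 31.6, P* ≈ 30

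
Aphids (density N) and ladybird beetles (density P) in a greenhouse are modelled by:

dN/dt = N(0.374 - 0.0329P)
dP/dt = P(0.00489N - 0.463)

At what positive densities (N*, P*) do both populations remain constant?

N* ≈ 94.7, P* ≈ 11.4

Set dP/dt = 0 with P > 0: 0.00489N - 0.463 = 0, so N* = 0.463/0.00489 = 94.7.
Set dN/dt = 0 with N > 0: 0.374 - 0.0329P = 0, so P* = 0.374/0.0329 = 11.4.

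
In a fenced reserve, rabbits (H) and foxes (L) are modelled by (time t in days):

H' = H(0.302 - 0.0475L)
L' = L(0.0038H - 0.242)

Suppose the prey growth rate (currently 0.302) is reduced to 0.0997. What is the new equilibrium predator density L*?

L* ≈ 2.1

At the interior fixed point, setting dH/dt = 0 with H > 0 fixes L* = (prey growth rate)/(HL coefficient) — independent of the other coefficients.
With the change, L* = 0.0997/0.0475 = 2.1; it falls from 6.36.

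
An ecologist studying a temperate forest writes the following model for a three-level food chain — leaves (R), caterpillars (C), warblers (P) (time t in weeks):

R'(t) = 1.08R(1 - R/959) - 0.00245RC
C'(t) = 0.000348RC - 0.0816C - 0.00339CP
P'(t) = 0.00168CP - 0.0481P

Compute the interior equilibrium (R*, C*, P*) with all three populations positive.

R* ≈ 897, C* ≈ 28.6, P* ≈ 68

From dP/dt = 0: 0.00168C* = 0.0481, so C* = 28.6.
From dR/dt = 0: 1.08(1 - R*/959) = 0.00245·28.6, giving R* = 959·(1 - 0.0649) = 897.
From dC/dt = 0: 0.000348·897 - 0.0816 = 0.00339P*, so P* = 0.23/0.00339 = 68.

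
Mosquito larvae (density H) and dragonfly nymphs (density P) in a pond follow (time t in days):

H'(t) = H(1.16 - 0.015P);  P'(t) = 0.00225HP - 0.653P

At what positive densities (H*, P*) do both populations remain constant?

Set dP/dt = 0 with P > 0: 0.00225H - 0.653 = 0, so H* = 0.653/0.00225 = 290.
Set dH/dt = 0 with H > 0: 1.16 - 0.015P = 0, so P* = 1.16/0.015 = 77.3.

H* ≈ 290, P* ≈ 77.3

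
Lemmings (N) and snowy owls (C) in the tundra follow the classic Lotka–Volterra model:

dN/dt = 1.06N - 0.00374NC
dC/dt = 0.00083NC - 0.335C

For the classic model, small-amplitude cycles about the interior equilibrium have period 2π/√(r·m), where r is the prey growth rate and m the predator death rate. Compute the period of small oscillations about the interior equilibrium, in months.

T ≈ 10.5 months

Here r = 1.06 and m = 0.335, so r·m = 0.355.
ω = √0.355 = 0.596 per month, hence T = 2π/ω ≈ 10.5 months.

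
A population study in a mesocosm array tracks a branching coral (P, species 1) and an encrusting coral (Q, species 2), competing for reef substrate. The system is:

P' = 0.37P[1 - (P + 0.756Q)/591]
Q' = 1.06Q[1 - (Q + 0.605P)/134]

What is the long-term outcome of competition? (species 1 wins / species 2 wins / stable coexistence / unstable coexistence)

Compare the nullcline intercepts: K1/α12 = 591/0.756 = 782 > K2 = 134; K2/α21 = 134/0.605 = 221 < K1 = 591.
Since the inequalities point opposite ways, species 1 can invade but species 2 cannot.

species 1 excludes species 2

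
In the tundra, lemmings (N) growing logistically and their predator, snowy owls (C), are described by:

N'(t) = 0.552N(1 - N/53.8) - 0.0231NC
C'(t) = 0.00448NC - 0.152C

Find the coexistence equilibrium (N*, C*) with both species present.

From dC/dt = 0 with C > 0: 0.00448N* = 0.152, so N* = 33.9.
Substitute into dN/dt = 0: 0.552(1 - 33.9/53.8) = 0.0231C*.
The bracket is 0.369, giving C* = 0.204/0.0231 = 8.83.

N* ≈ 33.9, C* ≈ 8.83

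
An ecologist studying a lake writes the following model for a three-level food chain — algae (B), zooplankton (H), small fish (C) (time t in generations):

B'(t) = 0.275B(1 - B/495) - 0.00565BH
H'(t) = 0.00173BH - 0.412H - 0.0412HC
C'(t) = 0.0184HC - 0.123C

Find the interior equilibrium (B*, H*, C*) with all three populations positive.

B* ≈ 427, H* ≈ 6.68, C* ≈ 7.93

From dC/dt = 0: 0.0184H* = 0.123, so H* = 6.68.
From dB/dt = 0: 0.275(1 - B*/495) = 0.00565·6.68, giving B* = 495·(1 - 0.137) = 427.
From dH/dt = 0: 0.00173·427 - 0.412 = 0.0412C*, so C* = 0.327/0.0412 = 7.93.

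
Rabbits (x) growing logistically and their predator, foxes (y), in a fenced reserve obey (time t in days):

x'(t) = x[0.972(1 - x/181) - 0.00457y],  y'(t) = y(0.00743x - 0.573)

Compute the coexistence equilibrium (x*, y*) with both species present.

From dy/dt = 0 with y > 0: 0.00743x* = 0.573, so x* = 77.1.
Substitute into dx/dt = 0: 0.972(1 - 77.1/181) = 0.00457y*.
The bracket is 0.574, giving y* = 0.558/0.00457 = 122.

x* ≈ 77.1, y* ≈ 122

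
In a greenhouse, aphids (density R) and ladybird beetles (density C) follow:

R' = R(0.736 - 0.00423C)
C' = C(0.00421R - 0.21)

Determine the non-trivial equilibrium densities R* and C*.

Set dC/dt = 0 with C > 0: 0.00421R - 0.21 = 0, so R* = 0.21/0.00421 = 49.9.
Set dR/dt = 0 with R > 0: 0.736 - 0.00423C = 0, so C* = 0.736/0.00423 = 174.

R* ≈ 49.9, C* ≈ 174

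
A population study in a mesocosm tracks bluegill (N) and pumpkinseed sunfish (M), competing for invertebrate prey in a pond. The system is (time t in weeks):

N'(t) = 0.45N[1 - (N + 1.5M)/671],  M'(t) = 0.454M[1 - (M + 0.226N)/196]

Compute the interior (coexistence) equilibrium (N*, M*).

Setting both brackets to zero gives the nullclines N + 1.5M = 671 and 0.226N + M = 196.
Substituting M = 196 - 0.226N into the first: N(1 - 1.5·0.226) = 671 - 1.5·196.
So N* = 377/0.661 = 570, and then M* = 196 - 0.226·570 = 67.1.

N* ≈ 570, M* ≈ 67.1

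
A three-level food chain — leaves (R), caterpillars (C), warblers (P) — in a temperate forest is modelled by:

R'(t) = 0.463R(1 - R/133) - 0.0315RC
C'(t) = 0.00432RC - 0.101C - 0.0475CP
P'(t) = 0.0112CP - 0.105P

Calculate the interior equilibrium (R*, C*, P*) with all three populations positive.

R* ≈ 48.2, C* ≈ 9.38, P* ≈ 2.25

From dP/dt = 0: 0.0112C* = 0.105, so C* = 9.38.
From dR/dt = 0: 0.463(1 - R*/133) = 0.0315·9.38, giving R* = 133·(1 - 0.638) = 48.2.
From dC/dt = 0: 0.00432·48.2 - 0.101 = 0.0475P*, so P* = 0.107/0.0475 = 2.25.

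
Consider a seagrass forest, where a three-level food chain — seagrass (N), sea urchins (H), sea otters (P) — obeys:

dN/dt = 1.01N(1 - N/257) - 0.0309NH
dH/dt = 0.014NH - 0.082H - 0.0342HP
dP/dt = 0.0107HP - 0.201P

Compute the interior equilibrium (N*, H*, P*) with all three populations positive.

From dP/dt = 0: 0.0107H* = 0.201, so H* = 18.8.
From dN/dt = 0: 1.01(1 - N*/257) = 0.0309·18.8, giving N* = 257·(1 - 0.575) = 109.
From dH/dt = 0: 0.014·109 - 0.082 = 0.0342P*, so P* = 1.45/0.0342 = 42.3.

N* ≈ 109, H* ≈ 18.8, P* ≈ 42.3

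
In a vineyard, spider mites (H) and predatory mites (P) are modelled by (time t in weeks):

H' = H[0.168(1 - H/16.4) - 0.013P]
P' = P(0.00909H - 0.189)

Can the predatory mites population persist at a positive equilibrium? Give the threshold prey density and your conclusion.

The predator equation gives dP/dt > 0 only when H > 0.189/0.00909 = 20.8.
Without the predator, H → K = 16.4. Since 16.4 < 20.8, the predator cannot invade.

Threshold H = 20.8; K < 20.8, so no, the predator goes extinct.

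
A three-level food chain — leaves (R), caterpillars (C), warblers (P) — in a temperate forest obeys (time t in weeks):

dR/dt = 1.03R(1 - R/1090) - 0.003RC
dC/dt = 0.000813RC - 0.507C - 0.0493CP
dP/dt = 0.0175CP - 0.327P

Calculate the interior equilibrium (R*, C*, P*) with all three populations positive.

R* ≈ 1030, C* ≈ 18.7, P* ≈ 6.71

From dP/dt = 0: 0.0175C* = 0.327, so C* = 18.7.
From dR/dt = 0: 1.03(1 - R*/1090) = 0.003·18.7, giving R* = 1090·(1 - 0.0544) = 1030.
From dC/dt = 0: 0.000813·1030 - 0.507 = 0.0493P*, so P* = 0.331/0.0493 = 6.71.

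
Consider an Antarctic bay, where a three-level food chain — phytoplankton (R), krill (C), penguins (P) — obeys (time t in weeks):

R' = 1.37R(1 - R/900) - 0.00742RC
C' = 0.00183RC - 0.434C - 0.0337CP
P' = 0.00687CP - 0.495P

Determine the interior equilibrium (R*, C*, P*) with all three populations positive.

R* ≈ 549, C* ≈ 72.1, P* ≈ 16.9

From dP/dt = 0: 0.00687C* = 0.495, so C* = 72.1.
From dR/dt = 0: 1.37(1 - R*/900) = 0.00742·72.1, giving R* = 900·(1 - 0.39) = 549.
From dC/dt = 0: 0.00183·549 - 0.434 = 0.0337P*, so P* = 0.57/0.0337 = 16.9.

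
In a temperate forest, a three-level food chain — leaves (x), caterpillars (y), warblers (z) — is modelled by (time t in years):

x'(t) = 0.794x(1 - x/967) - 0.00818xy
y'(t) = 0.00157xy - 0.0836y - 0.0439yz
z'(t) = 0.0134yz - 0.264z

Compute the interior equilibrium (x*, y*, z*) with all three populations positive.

x* ≈ 771, y* ≈ 19.7, z* ≈ 25.7

From dz/dt = 0: 0.0134y* = 0.264, so y* = 19.7.
From dx/dt = 0: 0.794(1 - x*/967) = 0.00818·19.7, giving x* = 967·(1 - 0.203) = 771.
From dy/dt = 0: 0.00157·771 - 0.0836 = 0.0439z*, so z* = 1.13/0.0439 = 25.7.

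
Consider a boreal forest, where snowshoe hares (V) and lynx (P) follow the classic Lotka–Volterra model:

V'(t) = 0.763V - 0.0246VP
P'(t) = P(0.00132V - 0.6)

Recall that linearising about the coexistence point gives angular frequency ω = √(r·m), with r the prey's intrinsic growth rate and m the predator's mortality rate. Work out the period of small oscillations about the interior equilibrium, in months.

T ≈ 9.29 months

Here r = 0.763 and m = 0.6, so r·m = 0.458.
ω = √0.458 = 0.677 per month, hence T = 2π/ω ≈ 9.29 months.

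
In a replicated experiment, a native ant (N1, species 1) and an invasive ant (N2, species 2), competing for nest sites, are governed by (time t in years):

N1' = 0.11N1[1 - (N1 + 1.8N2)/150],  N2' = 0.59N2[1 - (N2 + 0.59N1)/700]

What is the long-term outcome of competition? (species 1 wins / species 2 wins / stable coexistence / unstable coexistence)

species 2 excludes species 1

Compare the nullcline intercepts: K1/α12 = 150/1.8 = 83.3 < K2 = 700; K2/α21 = 700/0.59 = 1190 > K1 = 150.
Since the inequalities point opposite ways, species 2 can invade but species 1 cannot.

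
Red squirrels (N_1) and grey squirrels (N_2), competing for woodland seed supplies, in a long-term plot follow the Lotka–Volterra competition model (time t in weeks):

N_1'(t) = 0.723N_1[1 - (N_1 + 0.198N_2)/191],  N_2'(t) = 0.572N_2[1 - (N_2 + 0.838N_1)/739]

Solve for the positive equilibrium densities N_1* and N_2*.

Setting both brackets to zero gives the nullclines N_1 + 0.198N_2 = 191 and 0.838N_1 + N_2 = 739.
Substituting N_2 = 739 - 0.838N_1 into the first: N_1(1 - 0.198·0.838) = 191 - 0.198·739.
So N_1* = 44.7/0.834 = 53.6, and then N_2* = 739 - 0.838·53.6 = 694.

N_1* ≈ 53.6, N_2* ≈ 694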